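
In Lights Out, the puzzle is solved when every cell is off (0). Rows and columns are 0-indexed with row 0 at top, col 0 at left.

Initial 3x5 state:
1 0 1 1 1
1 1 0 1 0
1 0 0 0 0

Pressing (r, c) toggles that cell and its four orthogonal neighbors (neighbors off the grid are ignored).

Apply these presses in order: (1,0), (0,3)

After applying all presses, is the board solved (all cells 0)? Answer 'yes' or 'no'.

Answer: yes

Derivation:
After press 1 at (1,0):
0 0 1 1 1
0 0 0 1 0
0 0 0 0 0

After press 2 at (0,3):
0 0 0 0 0
0 0 0 0 0
0 0 0 0 0

Lights still on: 0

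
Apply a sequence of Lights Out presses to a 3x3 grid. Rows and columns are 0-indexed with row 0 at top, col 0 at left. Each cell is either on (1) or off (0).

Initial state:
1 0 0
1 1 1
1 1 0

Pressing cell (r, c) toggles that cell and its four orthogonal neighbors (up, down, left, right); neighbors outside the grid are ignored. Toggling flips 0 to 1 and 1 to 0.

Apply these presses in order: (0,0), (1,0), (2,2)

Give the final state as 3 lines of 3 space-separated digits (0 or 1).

After press 1 at (0,0):
0 1 0
0 1 1
1 1 0

After press 2 at (1,0):
1 1 0
1 0 1
0 1 0

After press 3 at (2,2):
1 1 0
1 0 0
0 0 1

Answer: 1 1 0
1 0 0
0 0 1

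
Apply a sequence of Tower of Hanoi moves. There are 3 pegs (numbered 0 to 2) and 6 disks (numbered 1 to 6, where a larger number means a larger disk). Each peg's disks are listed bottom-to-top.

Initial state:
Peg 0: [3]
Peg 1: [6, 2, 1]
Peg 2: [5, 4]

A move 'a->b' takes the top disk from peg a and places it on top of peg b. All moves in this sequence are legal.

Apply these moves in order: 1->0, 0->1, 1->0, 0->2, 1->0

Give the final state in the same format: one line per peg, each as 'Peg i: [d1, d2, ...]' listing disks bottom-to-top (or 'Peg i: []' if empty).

After move 1 (1->0):
Peg 0: [3, 1]
Peg 1: [6, 2]
Peg 2: [5, 4]

After move 2 (0->1):
Peg 0: [3]
Peg 1: [6, 2, 1]
Peg 2: [5, 4]

After move 3 (1->0):
Peg 0: [3, 1]
Peg 1: [6, 2]
Peg 2: [5, 4]

After move 4 (0->2):
Peg 0: [3]
Peg 1: [6, 2]
Peg 2: [5, 4, 1]

After move 5 (1->0):
Peg 0: [3, 2]
Peg 1: [6]
Peg 2: [5, 4, 1]

Answer: Peg 0: [3, 2]
Peg 1: [6]
Peg 2: [5, 4, 1]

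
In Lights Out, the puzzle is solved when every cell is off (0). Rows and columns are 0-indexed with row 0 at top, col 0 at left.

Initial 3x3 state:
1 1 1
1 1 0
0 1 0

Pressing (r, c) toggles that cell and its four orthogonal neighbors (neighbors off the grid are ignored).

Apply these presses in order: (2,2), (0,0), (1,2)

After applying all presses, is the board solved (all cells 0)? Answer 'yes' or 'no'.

After press 1 at (2,2):
1 1 1
1 1 1
0 0 1

After press 2 at (0,0):
0 0 1
0 1 1
0 0 1

After press 3 at (1,2):
0 0 0
0 0 0
0 0 0

Lights still on: 0

Answer: yes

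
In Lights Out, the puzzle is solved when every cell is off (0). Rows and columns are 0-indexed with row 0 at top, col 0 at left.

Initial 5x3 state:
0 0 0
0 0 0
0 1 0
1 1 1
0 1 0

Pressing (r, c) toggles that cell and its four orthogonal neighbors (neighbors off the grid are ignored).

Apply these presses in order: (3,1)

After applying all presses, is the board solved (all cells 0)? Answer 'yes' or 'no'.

Answer: yes

Derivation:
After press 1 at (3,1):
0 0 0
0 0 0
0 0 0
0 0 0
0 0 0

Lights still on: 0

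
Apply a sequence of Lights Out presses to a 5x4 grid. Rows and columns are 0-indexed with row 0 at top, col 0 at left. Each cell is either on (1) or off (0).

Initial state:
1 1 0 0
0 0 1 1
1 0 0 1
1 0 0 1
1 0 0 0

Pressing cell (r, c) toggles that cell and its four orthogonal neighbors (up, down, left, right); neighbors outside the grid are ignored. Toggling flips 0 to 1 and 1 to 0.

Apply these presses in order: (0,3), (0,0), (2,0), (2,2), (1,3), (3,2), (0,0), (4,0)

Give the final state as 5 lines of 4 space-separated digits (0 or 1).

Answer: 1 1 1 0
1 0 1 1
0 0 0 1
1 1 0 0
0 1 1 0

Derivation:
After press 1 at (0,3):
1 1 1 1
0 0 1 0
1 0 0 1
1 0 0 1
1 0 0 0

After press 2 at (0,0):
0 0 1 1
1 0 1 0
1 0 0 1
1 0 0 1
1 0 0 0

After press 3 at (2,0):
0 0 1 1
0 0 1 0
0 1 0 1
0 0 0 1
1 0 0 0

After press 4 at (2,2):
0 0 1 1
0 0 0 0
0 0 1 0
0 0 1 1
1 0 0 0

After press 5 at (1,3):
0 0 1 0
0 0 1 1
0 0 1 1
0 0 1 1
1 0 0 0

After press 6 at (3,2):
0 0 1 0
0 0 1 1
0 0 0 1
0 1 0 0
1 0 1 0

After press 7 at (0,0):
1 1 1 0
1 0 1 1
0 0 0 1
0 1 0 0
1 0 1 0

After press 8 at (4,0):
1 1 1 0
1 0 1 1
0 0 0 1
1 1 0 0
0 1 1 0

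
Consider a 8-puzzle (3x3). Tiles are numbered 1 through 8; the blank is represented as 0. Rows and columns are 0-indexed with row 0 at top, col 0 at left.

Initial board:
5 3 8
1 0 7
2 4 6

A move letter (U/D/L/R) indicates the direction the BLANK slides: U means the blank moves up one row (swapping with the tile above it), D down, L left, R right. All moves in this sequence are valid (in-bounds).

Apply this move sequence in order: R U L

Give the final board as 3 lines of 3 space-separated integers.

After move 1 (R):
5 3 8
1 7 0
2 4 6

After move 2 (U):
5 3 0
1 7 8
2 4 6

After move 3 (L):
5 0 3
1 7 8
2 4 6

Answer: 5 0 3
1 7 8
2 4 6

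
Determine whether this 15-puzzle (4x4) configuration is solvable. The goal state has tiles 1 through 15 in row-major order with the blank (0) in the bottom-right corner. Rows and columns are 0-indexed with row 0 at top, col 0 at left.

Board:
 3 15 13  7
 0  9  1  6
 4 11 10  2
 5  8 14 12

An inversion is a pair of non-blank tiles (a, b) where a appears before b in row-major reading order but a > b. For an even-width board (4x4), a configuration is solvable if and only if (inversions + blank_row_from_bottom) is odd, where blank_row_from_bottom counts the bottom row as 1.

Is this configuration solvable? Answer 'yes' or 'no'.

Inversions: 49
Blank is in row 1 (0-indexed from top), which is row 3 counting from the bottom (bottom = 1).
49 + 3 = 52, which is even, so the puzzle is not solvable.

Answer: no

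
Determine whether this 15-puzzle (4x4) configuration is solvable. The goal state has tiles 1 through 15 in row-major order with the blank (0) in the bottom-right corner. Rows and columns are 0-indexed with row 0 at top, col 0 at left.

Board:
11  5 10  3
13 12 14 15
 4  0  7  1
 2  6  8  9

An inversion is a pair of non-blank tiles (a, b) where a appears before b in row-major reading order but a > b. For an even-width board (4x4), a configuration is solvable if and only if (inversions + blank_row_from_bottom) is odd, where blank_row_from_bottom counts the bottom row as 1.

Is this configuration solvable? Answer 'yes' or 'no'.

Answer: no

Derivation:
Inversions: 58
Blank is in row 2 (0-indexed from top), which is row 2 counting from the bottom (bottom = 1).
58 + 2 = 60, which is even, so the puzzle is not solvable.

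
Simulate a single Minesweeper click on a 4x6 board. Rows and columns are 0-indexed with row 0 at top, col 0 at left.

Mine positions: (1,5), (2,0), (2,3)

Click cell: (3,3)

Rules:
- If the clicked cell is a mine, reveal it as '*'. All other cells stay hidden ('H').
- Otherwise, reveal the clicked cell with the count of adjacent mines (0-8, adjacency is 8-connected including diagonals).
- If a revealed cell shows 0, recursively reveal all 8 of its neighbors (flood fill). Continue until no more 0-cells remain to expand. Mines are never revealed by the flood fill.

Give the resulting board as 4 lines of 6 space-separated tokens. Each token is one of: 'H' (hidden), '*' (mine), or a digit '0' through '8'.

H H H H H H
H H H H H H
H H H H H H
H H H 1 H H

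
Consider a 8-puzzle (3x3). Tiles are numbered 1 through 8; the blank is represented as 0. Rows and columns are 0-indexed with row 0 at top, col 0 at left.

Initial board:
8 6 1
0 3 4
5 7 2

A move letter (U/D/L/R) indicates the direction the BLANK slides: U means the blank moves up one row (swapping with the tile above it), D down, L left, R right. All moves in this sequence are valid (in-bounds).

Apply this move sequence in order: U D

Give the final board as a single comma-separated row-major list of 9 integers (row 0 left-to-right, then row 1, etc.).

After move 1 (U):
0 6 1
8 3 4
5 7 2

After move 2 (D):
8 6 1
0 3 4
5 7 2

Answer: 8, 6, 1, 0, 3, 4, 5, 7, 2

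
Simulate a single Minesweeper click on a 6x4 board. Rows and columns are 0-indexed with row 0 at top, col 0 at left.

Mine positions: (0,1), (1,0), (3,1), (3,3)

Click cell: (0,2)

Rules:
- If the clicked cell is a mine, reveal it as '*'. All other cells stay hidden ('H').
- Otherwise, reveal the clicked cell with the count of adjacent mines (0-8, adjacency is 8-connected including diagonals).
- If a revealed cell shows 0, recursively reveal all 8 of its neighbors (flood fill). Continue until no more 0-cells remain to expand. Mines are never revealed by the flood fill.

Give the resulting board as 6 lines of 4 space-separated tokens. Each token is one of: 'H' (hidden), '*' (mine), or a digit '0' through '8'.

H H 1 H
H H H H
H H H H
H H H H
H H H H
H H H H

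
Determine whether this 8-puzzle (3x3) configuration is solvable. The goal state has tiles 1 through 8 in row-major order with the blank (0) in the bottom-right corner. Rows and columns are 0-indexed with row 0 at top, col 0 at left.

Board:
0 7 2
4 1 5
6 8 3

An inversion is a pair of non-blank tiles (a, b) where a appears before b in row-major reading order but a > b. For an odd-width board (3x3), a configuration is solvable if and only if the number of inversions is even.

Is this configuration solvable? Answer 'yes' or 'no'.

Inversions (pairs i<j in row-major order where tile[i] > tile[j] > 0): 12
12 is even, so the puzzle is solvable.

Answer: yes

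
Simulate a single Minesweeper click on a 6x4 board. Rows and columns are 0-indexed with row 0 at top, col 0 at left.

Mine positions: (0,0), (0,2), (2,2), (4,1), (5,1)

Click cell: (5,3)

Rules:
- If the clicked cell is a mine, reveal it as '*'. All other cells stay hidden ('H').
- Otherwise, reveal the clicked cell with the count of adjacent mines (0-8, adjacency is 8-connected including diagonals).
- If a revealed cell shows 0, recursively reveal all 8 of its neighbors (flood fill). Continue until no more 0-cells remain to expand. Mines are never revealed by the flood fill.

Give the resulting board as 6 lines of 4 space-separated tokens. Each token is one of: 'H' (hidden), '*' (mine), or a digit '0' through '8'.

H H H H
H H H H
H H H H
H H 2 1
H H 2 0
H H 2 0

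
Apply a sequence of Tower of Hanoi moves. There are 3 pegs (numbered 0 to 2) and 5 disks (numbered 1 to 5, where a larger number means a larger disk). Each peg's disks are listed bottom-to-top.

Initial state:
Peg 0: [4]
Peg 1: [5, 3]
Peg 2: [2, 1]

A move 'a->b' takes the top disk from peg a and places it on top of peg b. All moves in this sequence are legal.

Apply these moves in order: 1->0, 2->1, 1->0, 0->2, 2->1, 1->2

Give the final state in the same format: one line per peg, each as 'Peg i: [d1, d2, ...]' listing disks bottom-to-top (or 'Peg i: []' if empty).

After move 1 (1->0):
Peg 0: [4, 3]
Peg 1: [5]
Peg 2: [2, 1]

After move 2 (2->1):
Peg 0: [4, 3]
Peg 1: [5, 1]
Peg 2: [2]

After move 3 (1->0):
Peg 0: [4, 3, 1]
Peg 1: [5]
Peg 2: [2]

After move 4 (0->2):
Peg 0: [4, 3]
Peg 1: [5]
Peg 2: [2, 1]

After move 5 (2->1):
Peg 0: [4, 3]
Peg 1: [5, 1]
Peg 2: [2]

After move 6 (1->2):
Peg 0: [4, 3]
Peg 1: [5]
Peg 2: [2, 1]

Answer: Peg 0: [4, 3]
Peg 1: [5]
Peg 2: [2, 1]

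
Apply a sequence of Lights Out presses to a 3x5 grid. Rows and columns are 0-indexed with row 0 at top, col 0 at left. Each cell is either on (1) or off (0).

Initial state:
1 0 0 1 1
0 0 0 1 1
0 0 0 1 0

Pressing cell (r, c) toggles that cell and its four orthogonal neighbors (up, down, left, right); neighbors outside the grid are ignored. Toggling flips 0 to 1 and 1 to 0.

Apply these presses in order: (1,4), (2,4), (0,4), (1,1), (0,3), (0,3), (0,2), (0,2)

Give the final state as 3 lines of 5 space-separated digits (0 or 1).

Answer: 1 1 0 0 1
1 1 1 0 0
0 1 0 0 0

Derivation:
After press 1 at (1,4):
1 0 0 1 0
0 0 0 0 0
0 0 0 1 1

After press 2 at (2,4):
1 0 0 1 0
0 0 0 0 1
0 0 0 0 0

After press 3 at (0,4):
1 0 0 0 1
0 0 0 0 0
0 0 0 0 0

After press 4 at (1,1):
1 1 0 0 1
1 1 1 0 0
0 1 0 0 0

After press 5 at (0,3):
1 1 1 1 0
1 1 1 1 0
0 1 0 0 0

After press 6 at (0,3):
1 1 0 0 1
1 1 1 0 0
0 1 0 0 0

After press 7 at (0,2):
1 0 1 1 1
1 1 0 0 0
0 1 0 0 0

After press 8 at (0,2):
1 1 0 0 1
1 1 1 0 0
0 1 0 0 0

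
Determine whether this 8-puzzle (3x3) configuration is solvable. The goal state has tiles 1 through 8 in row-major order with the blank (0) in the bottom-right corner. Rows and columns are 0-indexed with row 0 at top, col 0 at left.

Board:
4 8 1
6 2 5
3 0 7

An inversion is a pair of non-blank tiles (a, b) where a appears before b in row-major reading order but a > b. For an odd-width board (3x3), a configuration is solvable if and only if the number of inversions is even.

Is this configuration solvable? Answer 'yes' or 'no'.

Inversions (pairs i<j in row-major order where tile[i] > tile[j] > 0): 13
13 is odd, so the puzzle is not solvable.

Answer: no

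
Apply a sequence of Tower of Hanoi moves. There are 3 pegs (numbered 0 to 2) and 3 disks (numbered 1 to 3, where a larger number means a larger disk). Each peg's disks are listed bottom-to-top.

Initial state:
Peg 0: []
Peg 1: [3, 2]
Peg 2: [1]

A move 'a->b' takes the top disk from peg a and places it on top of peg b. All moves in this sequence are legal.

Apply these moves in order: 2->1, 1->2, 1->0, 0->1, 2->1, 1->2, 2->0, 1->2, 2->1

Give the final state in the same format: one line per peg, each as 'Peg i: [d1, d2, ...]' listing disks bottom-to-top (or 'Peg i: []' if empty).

After move 1 (2->1):
Peg 0: []
Peg 1: [3, 2, 1]
Peg 2: []

After move 2 (1->2):
Peg 0: []
Peg 1: [3, 2]
Peg 2: [1]

After move 3 (1->0):
Peg 0: [2]
Peg 1: [3]
Peg 2: [1]

After move 4 (0->1):
Peg 0: []
Peg 1: [3, 2]
Peg 2: [1]

After move 5 (2->1):
Peg 0: []
Peg 1: [3, 2, 1]
Peg 2: []

After move 6 (1->2):
Peg 0: []
Peg 1: [3, 2]
Peg 2: [1]

After move 7 (2->0):
Peg 0: [1]
Peg 1: [3, 2]
Peg 2: []

After move 8 (1->2):
Peg 0: [1]
Peg 1: [3]
Peg 2: [2]

After move 9 (2->1):
Peg 0: [1]
Peg 1: [3, 2]
Peg 2: []

Answer: Peg 0: [1]
Peg 1: [3, 2]
Peg 2: []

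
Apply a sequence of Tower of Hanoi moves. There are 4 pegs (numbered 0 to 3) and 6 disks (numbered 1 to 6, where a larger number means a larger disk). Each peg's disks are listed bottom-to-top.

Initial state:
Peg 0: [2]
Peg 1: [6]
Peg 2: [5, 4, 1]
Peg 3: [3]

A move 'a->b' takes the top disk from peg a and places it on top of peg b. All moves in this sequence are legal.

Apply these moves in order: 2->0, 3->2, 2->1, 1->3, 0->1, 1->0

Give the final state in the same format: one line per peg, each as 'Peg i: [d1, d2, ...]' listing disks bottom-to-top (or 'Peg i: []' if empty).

Answer: Peg 0: [2, 1]
Peg 1: [6]
Peg 2: [5, 4]
Peg 3: [3]

Derivation:
After move 1 (2->0):
Peg 0: [2, 1]
Peg 1: [6]
Peg 2: [5, 4]
Peg 3: [3]

After move 2 (3->2):
Peg 0: [2, 1]
Peg 1: [6]
Peg 2: [5, 4, 3]
Peg 3: []

After move 3 (2->1):
Peg 0: [2, 1]
Peg 1: [6, 3]
Peg 2: [5, 4]
Peg 3: []

After move 4 (1->3):
Peg 0: [2, 1]
Peg 1: [6]
Peg 2: [5, 4]
Peg 3: [3]

After move 5 (0->1):
Peg 0: [2]
Peg 1: [6, 1]
Peg 2: [5, 4]
Peg 3: [3]

After move 6 (1->0):
Peg 0: [2, 1]
Peg 1: [6]
Peg 2: [5, 4]
Peg 3: [3]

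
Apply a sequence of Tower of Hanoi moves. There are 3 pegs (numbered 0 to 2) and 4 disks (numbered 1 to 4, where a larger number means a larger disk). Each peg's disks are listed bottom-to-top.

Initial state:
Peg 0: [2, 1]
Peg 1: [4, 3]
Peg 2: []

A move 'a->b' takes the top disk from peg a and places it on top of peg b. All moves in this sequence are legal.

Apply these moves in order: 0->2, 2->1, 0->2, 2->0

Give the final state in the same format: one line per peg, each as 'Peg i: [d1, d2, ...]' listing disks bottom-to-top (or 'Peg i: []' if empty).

After move 1 (0->2):
Peg 0: [2]
Peg 1: [4, 3]
Peg 2: [1]

After move 2 (2->1):
Peg 0: [2]
Peg 1: [4, 3, 1]
Peg 2: []

After move 3 (0->2):
Peg 0: []
Peg 1: [4, 3, 1]
Peg 2: [2]

After move 4 (2->0):
Peg 0: [2]
Peg 1: [4, 3, 1]
Peg 2: []

Answer: Peg 0: [2]
Peg 1: [4, 3, 1]
Peg 2: []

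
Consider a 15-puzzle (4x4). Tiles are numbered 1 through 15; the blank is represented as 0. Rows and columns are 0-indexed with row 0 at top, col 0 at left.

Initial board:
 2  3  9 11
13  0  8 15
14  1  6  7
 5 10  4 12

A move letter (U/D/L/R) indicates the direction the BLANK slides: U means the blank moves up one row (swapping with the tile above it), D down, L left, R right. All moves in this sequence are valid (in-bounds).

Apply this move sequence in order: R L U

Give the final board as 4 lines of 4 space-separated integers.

Answer:  2  0  9 11
13  3  8 15
14  1  6  7
 5 10  4 12

Derivation:
After move 1 (R):
 2  3  9 11
13  8  0 15
14  1  6  7
 5 10  4 12

After move 2 (L):
 2  3  9 11
13  0  8 15
14  1  6  7
 5 10  4 12

After move 3 (U):
 2  0  9 11
13  3  8 15
14  1  6  7
 5 10  4 12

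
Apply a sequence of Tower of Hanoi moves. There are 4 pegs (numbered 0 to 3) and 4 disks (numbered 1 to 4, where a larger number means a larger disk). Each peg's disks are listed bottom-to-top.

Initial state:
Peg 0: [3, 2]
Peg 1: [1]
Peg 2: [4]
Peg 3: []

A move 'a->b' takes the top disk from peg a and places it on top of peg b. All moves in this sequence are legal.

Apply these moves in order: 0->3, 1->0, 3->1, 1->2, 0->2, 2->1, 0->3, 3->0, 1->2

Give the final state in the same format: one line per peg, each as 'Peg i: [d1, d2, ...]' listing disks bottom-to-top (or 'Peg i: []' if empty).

After move 1 (0->3):
Peg 0: [3]
Peg 1: [1]
Peg 2: [4]
Peg 3: [2]

After move 2 (1->0):
Peg 0: [3, 1]
Peg 1: []
Peg 2: [4]
Peg 3: [2]

After move 3 (3->1):
Peg 0: [3, 1]
Peg 1: [2]
Peg 2: [4]
Peg 3: []

After move 4 (1->2):
Peg 0: [3, 1]
Peg 1: []
Peg 2: [4, 2]
Peg 3: []

After move 5 (0->2):
Peg 0: [3]
Peg 1: []
Peg 2: [4, 2, 1]
Peg 3: []

After move 6 (2->1):
Peg 0: [3]
Peg 1: [1]
Peg 2: [4, 2]
Peg 3: []

After move 7 (0->3):
Peg 0: []
Peg 1: [1]
Peg 2: [4, 2]
Peg 3: [3]

After move 8 (3->0):
Peg 0: [3]
Peg 1: [1]
Peg 2: [4, 2]
Peg 3: []

After move 9 (1->2):
Peg 0: [3]
Peg 1: []
Peg 2: [4, 2, 1]
Peg 3: []

Answer: Peg 0: [3]
Peg 1: []
Peg 2: [4, 2, 1]
Peg 3: []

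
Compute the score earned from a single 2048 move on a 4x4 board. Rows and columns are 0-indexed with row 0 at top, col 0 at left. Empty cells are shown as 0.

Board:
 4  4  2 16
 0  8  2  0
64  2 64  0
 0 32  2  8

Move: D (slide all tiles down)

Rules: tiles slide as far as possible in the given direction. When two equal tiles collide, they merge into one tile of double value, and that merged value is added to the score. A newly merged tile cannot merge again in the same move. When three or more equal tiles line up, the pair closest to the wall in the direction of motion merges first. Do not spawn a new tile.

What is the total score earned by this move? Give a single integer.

Answer: 4

Derivation:
Slide down:
col 0: [4, 0, 64, 0] -> [0, 0, 4, 64]  score +0 (running 0)
col 1: [4, 8, 2, 32] -> [4, 8, 2, 32]  score +0 (running 0)
col 2: [2, 2, 64, 2] -> [0, 4, 64, 2]  score +4 (running 4)
col 3: [16, 0, 0, 8] -> [0, 0, 16, 8]  score +0 (running 4)
Board after move:
 0  4  0  0
 0  8  4  0
 4  2 64 16
64 32  2  8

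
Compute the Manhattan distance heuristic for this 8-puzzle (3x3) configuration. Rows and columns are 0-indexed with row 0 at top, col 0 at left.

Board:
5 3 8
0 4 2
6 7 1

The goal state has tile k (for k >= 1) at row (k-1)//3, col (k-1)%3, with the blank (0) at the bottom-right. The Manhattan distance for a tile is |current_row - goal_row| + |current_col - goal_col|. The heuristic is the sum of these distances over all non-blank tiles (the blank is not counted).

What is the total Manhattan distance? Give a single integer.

Answer: 17

Derivation:
Tile 5: at (0,0), goal (1,1), distance |0-1|+|0-1| = 2
Tile 3: at (0,1), goal (0,2), distance |0-0|+|1-2| = 1
Tile 8: at (0,2), goal (2,1), distance |0-2|+|2-1| = 3
Tile 4: at (1,1), goal (1,0), distance |1-1|+|1-0| = 1
Tile 2: at (1,2), goal (0,1), distance |1-0|+|2-1| = 2
Tile 6: at (2,0), goal (1,2), distance |2-1|+|0-2| = 3
Tile 7: at (2,1), goal (2,0), distance |2-2|+|1-0| = 1
Tile 1: at (2,2), goal (0,0), distance |2-0|+|2-0| = 4
Sum: 2 + 1 + 3 + 1 + 2 + 3 + 1 + 4 = 17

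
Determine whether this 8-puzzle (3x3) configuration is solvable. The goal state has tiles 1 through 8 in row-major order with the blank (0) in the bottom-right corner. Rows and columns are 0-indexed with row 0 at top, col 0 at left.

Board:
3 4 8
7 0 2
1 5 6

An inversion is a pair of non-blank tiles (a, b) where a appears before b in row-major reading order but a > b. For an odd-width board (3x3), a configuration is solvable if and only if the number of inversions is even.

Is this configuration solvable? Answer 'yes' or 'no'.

Inversions (pairs i<j in row-major order where tile[i] > tile[j] > 0): 14
14 is even, so the puzzle is solvable.

Answer: yes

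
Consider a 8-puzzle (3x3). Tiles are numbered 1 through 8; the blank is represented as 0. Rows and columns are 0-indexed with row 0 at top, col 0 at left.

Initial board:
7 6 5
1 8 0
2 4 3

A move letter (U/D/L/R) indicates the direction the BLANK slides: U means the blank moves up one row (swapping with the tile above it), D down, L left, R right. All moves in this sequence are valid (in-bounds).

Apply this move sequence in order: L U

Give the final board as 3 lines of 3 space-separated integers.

After move 1 (L):
7 6 5
1 0 8
2 4 3

After move 2 (U):
7 0 5
1 6 8
2 4 3

Answer: 7 0 5
1 6 8
2 4 3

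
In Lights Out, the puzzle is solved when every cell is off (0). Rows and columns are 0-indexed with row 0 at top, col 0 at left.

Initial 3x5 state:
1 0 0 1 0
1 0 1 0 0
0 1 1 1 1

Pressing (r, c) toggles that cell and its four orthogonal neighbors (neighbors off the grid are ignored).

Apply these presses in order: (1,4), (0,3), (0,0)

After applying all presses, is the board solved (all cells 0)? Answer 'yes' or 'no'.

Answer: no

Derivation:
After press 1 at (1,4):
1 0 0 1 1
1 0 1 1 1
0 1 1 1 0

After press 2 at (0,3):
1 0 1 0 0
1 0 1 0 1
0 1 1 1 0

After press 3 at (0,0):
0 1 1 0 0
0 0 1 0 1
0 1 1 1 0

Lights still on: 7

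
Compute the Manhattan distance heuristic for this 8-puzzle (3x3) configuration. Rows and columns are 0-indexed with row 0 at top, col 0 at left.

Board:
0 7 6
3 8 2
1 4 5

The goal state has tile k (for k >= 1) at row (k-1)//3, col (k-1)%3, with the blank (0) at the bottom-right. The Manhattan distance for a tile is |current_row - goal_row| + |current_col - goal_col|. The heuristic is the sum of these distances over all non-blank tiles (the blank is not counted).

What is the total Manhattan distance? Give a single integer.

Answer: 16

Derivation:
Tile 7: (0,1)->(2,0) = 3
Tile 6: (0,2)->(1,2) = 1
Tile 3: (1,0)->(0,2) = 3
Tile 8: (1,1)->(2,1) = 1
Tile 2: (1,2)->(0,1) = 2
Tile 1: (2,0)->(0,0) = 2
Tile 4: (2,1)->(1,0) = 2
Tile 5: (2,2)->(1,1) = 2
Sum: 3 + 1 + 3 + 1 + 2 + 2 + 2 + 2 = 16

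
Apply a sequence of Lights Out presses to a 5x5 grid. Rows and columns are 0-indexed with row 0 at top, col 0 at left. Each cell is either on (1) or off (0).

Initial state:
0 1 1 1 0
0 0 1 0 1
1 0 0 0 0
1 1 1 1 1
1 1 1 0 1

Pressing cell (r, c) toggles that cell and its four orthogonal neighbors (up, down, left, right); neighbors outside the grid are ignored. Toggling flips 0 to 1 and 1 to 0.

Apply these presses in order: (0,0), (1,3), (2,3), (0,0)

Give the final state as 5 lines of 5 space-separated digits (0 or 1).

Answer: 0 1 1 0 0
0 0 0 0 0
1 0 1 0 1
1 1 1 0 1
1 1 1 0 1

Derivation:
After press 1 at (0,0):
1 0 1 1 0
1 0 1 0 1
1 0 0 0 0
1 1 1 1 1
1 1 1 0 1

After press 2 at (1,3):
1 0 1 0 0
1 0 0 1 0
1 0 0 1 0
1 1 1 1 1
1 1 1 0 1

After press 3 at (2,3):
1 0 1 0 0
1 0 0 0 0
1 0 1 0 1
1 1 1 0 1
1 1 1 0 1

After press 4 at (0,0):
0 1 1 0 0
0 0 0 0 0
1 0 1 0 1
1 1 1 0 1
1 1 1 0 1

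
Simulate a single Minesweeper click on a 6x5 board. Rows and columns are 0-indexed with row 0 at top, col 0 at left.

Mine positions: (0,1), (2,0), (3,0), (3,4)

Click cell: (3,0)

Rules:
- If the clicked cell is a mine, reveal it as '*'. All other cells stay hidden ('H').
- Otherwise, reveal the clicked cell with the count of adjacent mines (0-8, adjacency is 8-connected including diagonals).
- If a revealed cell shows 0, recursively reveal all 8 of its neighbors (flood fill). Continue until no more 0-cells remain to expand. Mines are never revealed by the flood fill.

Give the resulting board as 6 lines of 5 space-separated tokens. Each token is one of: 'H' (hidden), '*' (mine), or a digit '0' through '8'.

H H H H H
H H H H H
H H H H H
* H H H H
H H H H H
H H H H H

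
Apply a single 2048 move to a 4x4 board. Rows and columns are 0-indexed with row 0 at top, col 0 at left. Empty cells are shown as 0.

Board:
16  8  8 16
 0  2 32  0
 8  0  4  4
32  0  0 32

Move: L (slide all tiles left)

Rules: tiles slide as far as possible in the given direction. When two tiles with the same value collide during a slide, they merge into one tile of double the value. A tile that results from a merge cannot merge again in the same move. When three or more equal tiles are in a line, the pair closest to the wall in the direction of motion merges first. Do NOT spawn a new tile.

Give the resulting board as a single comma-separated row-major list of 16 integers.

Answer: 16, 16, 16, 0, 2, 32, 0, 0, 8, 8, 0, 0, 64, 0, 0, 0

Derivation:
Slide left:
row 0: [16, 8, 8, 16] -> [16, 16, 16, 0]
row 1: [0, 2, 32, 0] -> [2, 32, 0, 0]
row 2: [8, 0, 4, 4] -> [8, 8, 0, 0]
row 3: [32, 0, 0, 32] -> [64, 0, 0, 0]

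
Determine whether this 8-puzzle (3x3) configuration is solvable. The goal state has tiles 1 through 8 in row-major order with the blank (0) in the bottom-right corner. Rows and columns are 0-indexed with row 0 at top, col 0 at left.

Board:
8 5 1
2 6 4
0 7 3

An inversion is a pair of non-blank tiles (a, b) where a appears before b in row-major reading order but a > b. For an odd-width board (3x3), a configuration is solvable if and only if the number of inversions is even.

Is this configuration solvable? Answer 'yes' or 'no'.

Answer: no

Derivation:
Inversions (pairs i<j in row-major order where tile[i] > tile[j] > 0): 15
15 is odd, so the puzzle is not solvable.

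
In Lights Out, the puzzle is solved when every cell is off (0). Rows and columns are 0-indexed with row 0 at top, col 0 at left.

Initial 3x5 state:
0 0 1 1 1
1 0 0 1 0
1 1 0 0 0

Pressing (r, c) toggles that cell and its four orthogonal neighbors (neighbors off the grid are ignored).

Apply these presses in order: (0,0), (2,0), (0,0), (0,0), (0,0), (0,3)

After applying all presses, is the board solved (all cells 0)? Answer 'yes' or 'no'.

After press 1 at (0,0):
1 1 1 1 1
0 0 0 1 0
1 1 0 0 0

After press 2 at (2,0):
1 1 1 1 1
1 0 0 1 0
0 0 0 0 0

After press 3 at (0,0):
0 0 1 1 1
0 0 0 1 0
0 0 0 0 0

After press 4 at (0,0):
1 1 1 1 1
1 0 0 1 0
0 0 0 0 0

After press 5 at (0,0):
0 0 1 1 1
0 0 0 1 0
0 0 0 0 0

After press 6 at (0,3):
0 0 0 0 0
0 0 0 0 0
0 0 0 0 0

Lights still on: 0

Answer: yes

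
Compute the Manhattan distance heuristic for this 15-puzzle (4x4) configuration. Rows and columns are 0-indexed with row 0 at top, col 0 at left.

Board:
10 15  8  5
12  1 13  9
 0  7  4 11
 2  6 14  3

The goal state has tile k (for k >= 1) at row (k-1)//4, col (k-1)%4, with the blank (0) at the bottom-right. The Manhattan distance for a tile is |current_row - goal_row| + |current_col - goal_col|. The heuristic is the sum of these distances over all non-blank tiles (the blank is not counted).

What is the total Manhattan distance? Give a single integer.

Answer: 44

Derivation:
Tile 10: at (0,0), goal (2,1), distance |0-2|+|0-1| = 3
Tile 15: at (0,1), goal (3,2), distance |0-3|+|1-2| = 4
Tile 8: at (0,2), goal (1,3), distance |0-1|+|2-3| = 2
Tile 5: at (0,3), goal (1,0), distance |0-1|+|3-0| = 4
Tile 12: at (1,0), goal (2,3), distance |1-2|+|0-3| = 4
Tile 1: at (1,1), goal (0,0), distance |1-0|+|1-0| = 2
Tile 13: at (1,2), goal (3,0), distance |1-3|+|2-0| = 4
Tile 9: at (1,3), goal (2,0), distance |1-2|+|3-0| = 4
Tile 7: at (2,1), goal (1,2), distance |2-1|+|1-2| = 2
Tile 4: at (2,2), goal (0,3), distance |2-0|+|2-3| = 3
Tile 11: at (2,3), goal (2,2), distance |2-2|+|3-2| = 1
Tile 2: at (3,0), goal (0,1), distance |3-0|+|0-1| = 4
Tile 6: at (3,1), goal (1,1), distance |3-1|+|1-1| = 2
Tile 14: at (3,2), goal (3,1), distance |3-3|+|2-1| = 1
Tile 3: at (3,3), goal (0,2), distance |3-0|+|3-2| = 4
Sum: 3 + 4 + 2 + 4 + 4 + 2 + 4 + 4 + 2 + 3 + 1 + 4 + 2 + 1 + 4 = 44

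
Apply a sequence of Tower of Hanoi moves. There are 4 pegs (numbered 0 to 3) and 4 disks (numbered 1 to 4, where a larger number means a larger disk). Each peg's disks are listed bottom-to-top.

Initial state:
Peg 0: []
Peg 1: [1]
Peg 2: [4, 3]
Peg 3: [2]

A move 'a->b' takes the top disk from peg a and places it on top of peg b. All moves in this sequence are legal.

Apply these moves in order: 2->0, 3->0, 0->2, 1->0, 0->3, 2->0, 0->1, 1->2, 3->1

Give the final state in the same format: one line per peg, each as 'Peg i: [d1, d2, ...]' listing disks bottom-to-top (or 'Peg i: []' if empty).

After move 1 (2->0):
Peg 0: [3]
Peg 1: [1]
Peg 2: [4]
Peg 3: [2]

After move 2 (3->0):
Peg 0: [3, 2]
Peg 1: [1]
Peg 2: [4]
Peg 3: []

After move 3 (0->2):
Peg 0: [3]
Peg 1: [1]
Peg 2: [4, 2]
Peg 3: []

After move 4 (1->0):
Peg 0: [3, 1]
Peg 1: []
Peg 2: [4, 2]
Peg 3: []

After move 5 (0->3):
Peg 0: [3]
Peg 1: []
Peg 2: [4, 2]
Peg 3: [1]

After move 6 (2->0):
Peg 0: [3, 2]
Peg 1: []
Peg 2: [4]
Peg 3: [1]

After move 7 (0->1):
Peg 0: [3]
Peg 1: [2]
Peg 2: [4]
Peg 3: [1]

After move 8 (1->2):
Peg 0: [3]
Peg 1: []
Peg 2: [4, 2]
Peg 3: [1]

After move 9 (3->1):
Peg 0: [3]
Peg 1: [1]
Peg 2: [4, 2]
Peg 3: []

Answer: Peg 0: [3]
Peg 1: [1]
Peg 2: [4, 2]
Peg 3: []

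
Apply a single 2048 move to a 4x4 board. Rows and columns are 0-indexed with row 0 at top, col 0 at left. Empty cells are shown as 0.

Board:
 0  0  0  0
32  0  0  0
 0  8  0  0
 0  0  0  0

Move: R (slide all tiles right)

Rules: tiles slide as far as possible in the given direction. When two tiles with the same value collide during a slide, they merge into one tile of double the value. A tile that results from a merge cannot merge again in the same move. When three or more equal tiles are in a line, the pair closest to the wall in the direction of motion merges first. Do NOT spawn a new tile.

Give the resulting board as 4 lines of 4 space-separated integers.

Answer:  0  0  0  0
 0  0  0 32
 0  0  0  8
 0  0  0  0

Derivation:
Slide right:
row 0: [0, 0, 0, 0] -> [0, 0, 0, 0]
row 1: [32, 0, 0, 0] -> [0, 0, 0, 32]
row 2: [0, 8, 0, 0] -> [0, 0, 0, 8]
row 3: [0, 0, 0, 0] -> [0, 0, 0, 0]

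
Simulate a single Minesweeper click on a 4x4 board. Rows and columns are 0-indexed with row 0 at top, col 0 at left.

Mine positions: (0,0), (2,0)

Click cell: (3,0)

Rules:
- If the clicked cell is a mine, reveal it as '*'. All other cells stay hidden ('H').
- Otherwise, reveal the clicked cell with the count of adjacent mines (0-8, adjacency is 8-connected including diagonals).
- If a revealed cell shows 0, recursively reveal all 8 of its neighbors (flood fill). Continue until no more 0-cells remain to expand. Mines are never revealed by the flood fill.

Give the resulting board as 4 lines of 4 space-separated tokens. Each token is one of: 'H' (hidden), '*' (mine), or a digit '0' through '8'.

H H H H
H H H H
H H H H
1 H H H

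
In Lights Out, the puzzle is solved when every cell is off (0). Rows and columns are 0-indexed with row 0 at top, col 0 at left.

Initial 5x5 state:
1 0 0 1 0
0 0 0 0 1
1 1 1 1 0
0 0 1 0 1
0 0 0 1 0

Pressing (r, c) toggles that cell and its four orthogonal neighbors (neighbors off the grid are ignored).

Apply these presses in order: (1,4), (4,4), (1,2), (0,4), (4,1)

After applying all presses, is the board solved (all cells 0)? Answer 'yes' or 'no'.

After press 1 at (1,4):
1 0 0 1 1
0 0 0 1 0
1 1 1 1 1
0 0 1 0 1
0 0 0 1 0

After press 2 at (4,4):
1 0 0 1 1
0 0 0 1 0
1 1 1 1 1
0 0 1 0 0
0 0 0 0 1

After press 3 at (1,2):
1 0 1 1 1
0 1 1 0 0
1 1 0 1 1
0 0 1 0 0
0 0 0 0 1

After press 4 at (0,4):
1 0 1 0 0
0 1 1 0 1
1 1 0 1 1
0 0 1 0 0
0 0 0 0 1

After press 5 at (4,1):
1 0 1 0 0
0 1 1 0 1
1 1 0 1 1
0 1 1 0 0
1 1 1 0 1

Lights still on: 15

Answer: no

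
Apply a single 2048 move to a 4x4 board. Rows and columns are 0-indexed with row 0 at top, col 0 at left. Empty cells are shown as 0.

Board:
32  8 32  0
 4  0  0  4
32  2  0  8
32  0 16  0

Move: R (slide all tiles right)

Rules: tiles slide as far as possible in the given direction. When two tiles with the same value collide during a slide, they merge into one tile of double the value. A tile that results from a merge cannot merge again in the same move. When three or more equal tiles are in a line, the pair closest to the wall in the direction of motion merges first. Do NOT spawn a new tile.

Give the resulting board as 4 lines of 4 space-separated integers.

Slide right:
row 0: [32, 8, 32, 0] -> [0, 32, 8, 32]
row 1: [4, 0, 0, 4] -> [0, 0, 0, 8]
row 2: [32, 2, 0, 8] -> [0, 32, 2, 8]
row 3: [32, 0, 16, 0] -> [0, 0, 32, 16]

Answer:  0 32  8 32
 0  0  0  8
 0 32  2  8
 0  0 32 16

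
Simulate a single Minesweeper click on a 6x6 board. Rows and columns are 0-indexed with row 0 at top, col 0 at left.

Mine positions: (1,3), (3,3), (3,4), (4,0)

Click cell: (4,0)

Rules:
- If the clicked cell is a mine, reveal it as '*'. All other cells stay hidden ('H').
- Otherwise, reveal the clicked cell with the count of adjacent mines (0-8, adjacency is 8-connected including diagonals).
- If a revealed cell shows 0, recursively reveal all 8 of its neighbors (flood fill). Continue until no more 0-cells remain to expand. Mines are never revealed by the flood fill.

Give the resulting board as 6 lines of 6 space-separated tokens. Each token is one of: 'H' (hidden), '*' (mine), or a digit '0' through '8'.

H H H H H H
H H H H H H
H H H H H H
H H H H H H
* H H H H H
H H H H H H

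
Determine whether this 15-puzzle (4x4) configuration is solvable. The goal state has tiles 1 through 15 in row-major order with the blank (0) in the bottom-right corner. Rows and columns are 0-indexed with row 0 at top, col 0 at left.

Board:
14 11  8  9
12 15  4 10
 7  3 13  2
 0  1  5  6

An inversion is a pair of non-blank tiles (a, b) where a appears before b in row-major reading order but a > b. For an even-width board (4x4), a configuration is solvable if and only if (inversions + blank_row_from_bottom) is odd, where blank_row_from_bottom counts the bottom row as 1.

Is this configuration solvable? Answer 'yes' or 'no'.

Inversions: 75
Blank is in row 3 (0-indexed from top), which is row 1 counting from the bottom (bottom = 1).
75 + 1 = 76, which is even, so the puzzle is not solvable.

Answer: no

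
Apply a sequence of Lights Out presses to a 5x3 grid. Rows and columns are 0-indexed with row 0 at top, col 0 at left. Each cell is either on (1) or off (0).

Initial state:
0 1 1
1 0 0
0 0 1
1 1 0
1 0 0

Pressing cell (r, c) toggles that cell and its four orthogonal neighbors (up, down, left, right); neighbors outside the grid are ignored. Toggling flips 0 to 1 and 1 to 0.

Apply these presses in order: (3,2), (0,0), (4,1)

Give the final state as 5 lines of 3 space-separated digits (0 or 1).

Answer: 1 0 1
0 0 0
0 0 0
1 1 1
0 1 0

Derivation:
After press 1 at (3,2):
0 1 1
1 0 0
0 0 0
1 0 1
1 0 1

After press 2 at (0,0):
1 0 1
0 0 0
0 0 0
1 0 1
1 0 1

After press 3 at (4,1):
1 0 1
0 0 0
0 0 0
1 1 1
0 1 0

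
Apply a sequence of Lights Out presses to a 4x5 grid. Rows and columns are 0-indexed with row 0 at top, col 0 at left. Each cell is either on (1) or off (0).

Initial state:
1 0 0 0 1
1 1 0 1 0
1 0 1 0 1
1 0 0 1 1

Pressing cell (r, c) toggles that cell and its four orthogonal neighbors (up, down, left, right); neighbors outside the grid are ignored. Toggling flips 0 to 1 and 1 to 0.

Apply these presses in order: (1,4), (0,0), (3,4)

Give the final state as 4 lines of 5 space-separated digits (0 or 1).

After press 1 at (1,4):
1 0 0 0 0
1 1 0 0 1
1 0 1 0 0
1 0 0 1 1

After press 2 at (0,0):
0 1 0 0 0
0 1 0 0 1
1 0 1 0 0
1 0 0 1 1

After press 3 at (3,4):
0 1 0 0 0
0 1 0 0 1
1 0 1 0 1
1 0 0 0 0

Answer: 0 1 0 0 0
0 1 0 0 1
1 0 1 0 1
1 0 0 0 0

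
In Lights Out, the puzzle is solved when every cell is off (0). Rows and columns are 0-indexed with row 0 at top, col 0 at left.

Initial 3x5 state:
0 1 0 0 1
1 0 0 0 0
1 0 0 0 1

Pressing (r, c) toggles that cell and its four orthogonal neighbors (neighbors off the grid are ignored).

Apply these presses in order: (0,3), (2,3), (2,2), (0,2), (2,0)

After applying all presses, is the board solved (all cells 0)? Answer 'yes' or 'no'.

Answer: yes

Derivation:
After press 1 at (0,3):
0 1 1 1 0
1 0 0 1 0
1 0 0 0 1

After press 2 at (2,3):
0 1 1 1 0
1 0 0 0 0
1 0 1 1 0

After press 3 at (2,2):
0 1 1 1 0
1 0 1 0 0
1 1 0 0 0

After press 4 at (0,2):
0 0 0 0 0
1 0 0 0 0
1 1 0 0 0

After press 5 at (2,0):
0 0 0 0 0
0 0 0 0 0
0 0 0 0 0

Lights still on: 0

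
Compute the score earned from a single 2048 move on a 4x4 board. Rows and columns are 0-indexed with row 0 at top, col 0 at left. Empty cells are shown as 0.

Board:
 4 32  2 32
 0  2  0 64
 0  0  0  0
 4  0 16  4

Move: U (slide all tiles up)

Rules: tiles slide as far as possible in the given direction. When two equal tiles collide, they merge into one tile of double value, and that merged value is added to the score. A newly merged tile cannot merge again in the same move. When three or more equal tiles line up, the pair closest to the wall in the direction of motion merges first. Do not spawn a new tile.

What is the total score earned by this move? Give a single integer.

Answer: 8

Derivation:
Slide up:
col 0: [4, 0, 0, 4] -> [8, 0, 0, 0]  score +8 (running 8)
col 1: [32, 2, 0, 0] -> [32, 2, 0, 0]  score +0 (running 8)
col 2: [2, 0, 0, 16] -> [2, 16, 0, 0]  score +0 (running 8)
col 3: [32, 64, 0, 4] -> [32, 64, 4, 0]  score +0 (running 8)
Board after move:
 8 32  2 32
 0  2 16 64
 0  0  0  4
 0  0  0  0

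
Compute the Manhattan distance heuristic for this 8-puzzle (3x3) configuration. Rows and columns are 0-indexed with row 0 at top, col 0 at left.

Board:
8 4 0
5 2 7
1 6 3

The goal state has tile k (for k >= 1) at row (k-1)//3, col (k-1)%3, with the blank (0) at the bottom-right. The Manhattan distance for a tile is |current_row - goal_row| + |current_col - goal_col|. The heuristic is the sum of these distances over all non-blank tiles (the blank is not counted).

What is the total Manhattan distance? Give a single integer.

Tile 8: at (0,0), goal (2,1), distance |0-2|+|0-1| = 3
Tile 4: at (0,1), goal (1,0), distance |0-1|+|1-0| = 2
Tile 5: at (1,0), goal (1,1), distance |1-1|+|0-1| = 1
Tile 2: at (1,1), goal (0,1), distance |1-0|+|1-1| = 1
Tile 7: at (1,2), goal (2,0), distance |1-2|+|2-0| = 3
Tile 1: at (2,0), goal (0,0), distance |2-0|+|0-0| = 2
Tile 6: at (2,1), goal (1,2), distance |2-1|+|1-2| = 2
Tile 3: at (2,2), goal (0,2), distance |2-0|+|2-2| = 2
Sum: 3 + 2 + 1 + 1 + 3 + 2 + 2 + 2 = 16

Answer: 16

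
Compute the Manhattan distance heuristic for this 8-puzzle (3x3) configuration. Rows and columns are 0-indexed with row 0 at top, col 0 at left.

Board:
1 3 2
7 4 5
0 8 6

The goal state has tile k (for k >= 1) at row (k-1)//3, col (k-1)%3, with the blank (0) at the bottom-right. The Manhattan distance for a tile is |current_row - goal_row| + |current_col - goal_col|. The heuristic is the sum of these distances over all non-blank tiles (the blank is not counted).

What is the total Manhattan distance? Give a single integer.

Answer: 6

Derivation:
Tile 1: at (0,0), goal (0,0), distance |0-0|+|0-0| = 0
Tile 3: at (0,1), goal (0,2), distance |0-0|+|1-2| = 1
Tile 2: at (0,2), goal (0,1), distance |0-0|+|2-1| = 1
Tile 7: at (1,0), goal (2,0), distance |1-2|+|0-0| = 1
Tile 4: at (1,1), goal (1,0), distance |1-1|+|1-0| = 1
Tile 5: at (1,2), goal (1,1), distance |1-1|+|2-1| = 1
Tile 8: at (2,1), goal (2,1), distance |2-2|+|1-1| = 0
Tile 6: at (2,2), goal (1,2), distance |2-1|+|2-2| = 1
Sum: 0 + 1 + 1 + 1 + 1 + 1 + 0 + 1 = 6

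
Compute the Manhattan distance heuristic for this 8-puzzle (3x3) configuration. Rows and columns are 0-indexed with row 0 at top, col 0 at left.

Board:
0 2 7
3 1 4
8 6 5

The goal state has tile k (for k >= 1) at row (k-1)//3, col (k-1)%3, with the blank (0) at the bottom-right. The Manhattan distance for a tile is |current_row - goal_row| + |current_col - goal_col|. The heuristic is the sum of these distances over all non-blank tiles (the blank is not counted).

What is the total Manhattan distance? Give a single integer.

Answer: 16

Derivation:
Tile 2: (0,1)->(0,1) = 0
Tile 7: (0,2)->(2,0) = 4
Tile 3: (1,0)->(0,2) = 3
Tile 1: (1,1)->(0,0) = 2
Tile 4: (1,2)->(1,0) = 2
Tile 8: (2,0)->(2,1) = 1
Tile 6: (2,1)->(1,2) = 2
Tile 5: (2,2)->(1,1) = 2
Sum: 0 + 4 + 3 + 2 + 2 + 1 + 2 + 2 = 16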